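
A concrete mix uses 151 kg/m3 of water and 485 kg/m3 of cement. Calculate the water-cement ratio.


w/c = water / cement
w/c = 151 / 485 = 0.311

0.311


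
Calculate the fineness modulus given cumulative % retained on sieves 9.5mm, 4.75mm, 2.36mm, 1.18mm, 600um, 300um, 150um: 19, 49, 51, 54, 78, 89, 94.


FM = sum(cumulative % retained) / 100
= 434 / 100
= 4.34

4.34


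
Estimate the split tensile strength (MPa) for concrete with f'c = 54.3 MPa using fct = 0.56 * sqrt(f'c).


fct = 0.56 * sqrt(54.3)
= 0.56 * 7.369
= 4.127 MPa

4.127


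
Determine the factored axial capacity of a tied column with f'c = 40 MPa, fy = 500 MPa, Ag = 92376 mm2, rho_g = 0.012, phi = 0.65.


Ast = rho * Ag = 0.012 * 92376 = 1108.512 mm2
phi*Pn = 0.65 * 0.80 * (0.85 * 40 * (92376 - 1108.512) + 500 * 1108.512) / 1000
= 1901.82 kN

1901.82


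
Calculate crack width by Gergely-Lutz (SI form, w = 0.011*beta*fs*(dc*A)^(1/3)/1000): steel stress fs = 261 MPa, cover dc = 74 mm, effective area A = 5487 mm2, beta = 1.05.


w = 0.011 * beta * fs * (dc * A)^(1/3) / 1000
= 0.011 * 1.05 * 261 * (74 * 5487)^(1/3) / 1000
= 0.223 mm

0.223


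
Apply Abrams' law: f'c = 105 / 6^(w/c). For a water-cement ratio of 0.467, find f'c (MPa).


f'c = 105 / 6^0.467
= 105 / 2.309
= 45.48 MPa

45.48


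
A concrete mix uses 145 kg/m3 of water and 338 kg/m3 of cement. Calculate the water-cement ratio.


w/c = water / cement
w/c = 145 / 338 = 0.429

0.429


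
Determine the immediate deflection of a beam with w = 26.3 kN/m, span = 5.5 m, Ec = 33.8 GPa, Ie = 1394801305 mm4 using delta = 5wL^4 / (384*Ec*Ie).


Convert: L = 5.5 m = 5500 mm, Ec = 33.8 GPa = 33800 MPa
delta = 5 * 26.3 * 5500^4 / (384 * 33800 * 1394801305)
= 6.65 mm

6.65


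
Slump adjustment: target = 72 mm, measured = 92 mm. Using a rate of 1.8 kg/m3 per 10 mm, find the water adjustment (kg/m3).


Difference = 72 - 92 = -20 mm
Water adjustment = -20 * 1.8 / 10 = -3.6 kg/m3

-3.6


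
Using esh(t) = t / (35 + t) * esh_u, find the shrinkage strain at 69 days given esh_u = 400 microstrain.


esh(69) = 69 / (35 + 69) * 400
= 69 / 104 * 400
= 265.4 microstrain

265.4


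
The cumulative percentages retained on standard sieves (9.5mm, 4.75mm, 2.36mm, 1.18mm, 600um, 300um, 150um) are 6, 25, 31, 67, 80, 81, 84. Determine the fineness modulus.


FM = sum(cumulative % retained) / 100
= 374 / 100
= 3.74

3.74


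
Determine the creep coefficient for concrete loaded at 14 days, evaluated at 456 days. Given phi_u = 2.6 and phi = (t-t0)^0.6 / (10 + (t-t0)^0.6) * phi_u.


dt = 456 - 14 = 442
phi = 442^0.6 / (10 + 442^0.6) * 2.6
= 2.066

2.066


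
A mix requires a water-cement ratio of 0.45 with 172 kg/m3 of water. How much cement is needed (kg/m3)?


Cement = water / (w/c)
= 172 / 0.45
= 382.2 kg/m3

382.2


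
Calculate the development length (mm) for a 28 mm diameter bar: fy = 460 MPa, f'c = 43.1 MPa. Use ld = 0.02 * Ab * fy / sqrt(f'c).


Ab = pi * 28^2 / 4 = 615.752 mm2
ld = 0.02 * 615.752 * 460 / sqrt(43.1)
= 862.9 mm

862.9


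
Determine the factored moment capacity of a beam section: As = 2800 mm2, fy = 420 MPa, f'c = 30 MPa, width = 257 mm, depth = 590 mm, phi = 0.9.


a = As * fy / (0.85 * f'c * b)
= 2800 * 420 / (0.85 * 30 * 257)
= 179.4461 mm
Mn = As * fy * (d - a/2) / 10^6
= 588.3257 kN-m
phi*Mn = 0.9 * 588.3257 = 529.49 kN-m

529.49


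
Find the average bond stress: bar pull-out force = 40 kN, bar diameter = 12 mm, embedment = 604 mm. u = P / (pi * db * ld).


u = P / (pi * db * ld)
= 40 * 1000 / (pi * 12 * 604)
= 1.757 MPa

1.757


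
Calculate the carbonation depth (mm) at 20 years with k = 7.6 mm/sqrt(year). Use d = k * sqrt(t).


depth = k * sqrt(t)
= 7.6 * sqrt(20)
= 33.99 mm

33.99


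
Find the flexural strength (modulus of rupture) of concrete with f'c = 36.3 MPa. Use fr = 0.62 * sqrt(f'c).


fr = 0.62 * sqrt(36.3)
= 3.735 MPa

3.735


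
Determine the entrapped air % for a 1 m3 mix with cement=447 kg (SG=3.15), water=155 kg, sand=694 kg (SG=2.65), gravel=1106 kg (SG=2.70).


Vol cement = 447 / (3.15 * 1000) = 0.141905 m3
Vol water = 155 / 1000 = 0.155 m3
Vol sand = 694 / (2.65 * 1000) = 0.261887 m3
Vol gravel = 1106 / (2.70 * 1000) = 0.40963 m3
Total solid + water volume = 0.968421 m3
Air = (1 - 0.968421) * 100 = 3.16%

3.16


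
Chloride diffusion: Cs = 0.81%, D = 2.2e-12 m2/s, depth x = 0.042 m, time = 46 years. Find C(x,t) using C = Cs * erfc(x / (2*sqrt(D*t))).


t_seconds = 46 * 365.25 * 24 * 3600 = 1451649600.0 s
arg = 0.042 / (2 * sqrt(2.2e-12 * 1451649600.0))
= 0.3716
erfc(0.3716) = 0.5992
C = 0.81 * 0.5992 = 0.4854%

0.4854


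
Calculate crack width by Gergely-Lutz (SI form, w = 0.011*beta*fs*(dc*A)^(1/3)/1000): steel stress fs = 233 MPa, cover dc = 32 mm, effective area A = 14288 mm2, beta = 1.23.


w = 0.011 * beta * fs * (dc * A)^(1/3) / 1000
= 0.011 * 1.23 * 233 * (32 * 14288)^(1/3) / 1000
= 0.243 mm

0.243


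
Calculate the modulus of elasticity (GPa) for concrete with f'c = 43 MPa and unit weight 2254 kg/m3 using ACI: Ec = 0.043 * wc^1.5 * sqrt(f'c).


Ec = 0.043 * 2254^1.5 * sqrt(43) / 1000
= 30.17 GPa

30.17


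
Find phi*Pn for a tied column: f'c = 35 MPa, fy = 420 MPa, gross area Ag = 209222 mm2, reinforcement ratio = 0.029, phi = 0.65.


Ast = rho * Ag = 0.029 * 209222 = 6067.438 mm2
phi*Pn = 0.65 * 0.80 * (0.85 * 35 * (209222 - 6067.438) + 420 * 6067.438) / 1000
= 4467.93 kN

4467.93


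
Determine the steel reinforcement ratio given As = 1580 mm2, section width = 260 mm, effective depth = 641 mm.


rho = As / (b * d)
= 1580 / (260 * 641)
= 0.0095

0.0095


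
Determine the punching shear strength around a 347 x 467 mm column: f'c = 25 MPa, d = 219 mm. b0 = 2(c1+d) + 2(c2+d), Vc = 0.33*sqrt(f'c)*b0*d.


b0 = 2*(347 + 219) + 2*(467 + 219) = 2504 mm
Vc = 0.33 * sqrt(25) * 2504 * 219 / 1000
= 904.82 kN

904.82


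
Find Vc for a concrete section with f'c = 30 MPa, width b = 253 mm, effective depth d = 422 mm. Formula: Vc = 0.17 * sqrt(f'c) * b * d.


Vc = 0.17 * sqrt(30) * 253 * 422 / 1000
= 99.41 kN

99.41


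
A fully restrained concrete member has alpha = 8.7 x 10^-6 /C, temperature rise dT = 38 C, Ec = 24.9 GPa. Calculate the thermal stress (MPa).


sigma = alpha * dT * Ec
= 8.7e-6 * 38 * 24.9 * 1000
= 8.232 MPa

8.232


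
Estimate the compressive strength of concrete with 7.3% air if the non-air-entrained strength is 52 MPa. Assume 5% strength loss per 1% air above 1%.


Strength loss = (7.3 - 1) * 5 = 31.5%
f'c = 52 * (1 - 31.5/100)
= 35.62 MPa

35.62


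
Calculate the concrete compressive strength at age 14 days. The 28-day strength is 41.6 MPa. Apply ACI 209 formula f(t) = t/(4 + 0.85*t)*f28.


f(14) = 14 / (4 + 0.85 * 14) * 41.6
= 14 / 15.9 * 41.6
= 36.63 MPa

36.63


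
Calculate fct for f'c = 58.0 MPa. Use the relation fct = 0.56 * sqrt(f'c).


fct = 0.56 * sqrt(58.0)
= 0.56 * 7.616
= 4.265 MPa

4.265


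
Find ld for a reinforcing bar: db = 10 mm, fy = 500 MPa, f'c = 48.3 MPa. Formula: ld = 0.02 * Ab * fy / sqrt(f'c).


Ab = pi * 10^2 / 4 = 78.54 mm2
ld = 0.02 * 78.54 * 500 / sqrt(48.3)
= 113.0 mm

113.0


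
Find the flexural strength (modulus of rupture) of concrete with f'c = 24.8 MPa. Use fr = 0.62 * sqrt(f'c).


fr = 0.62 * sqrt(24.8)
= 3.088 MPa

3.088


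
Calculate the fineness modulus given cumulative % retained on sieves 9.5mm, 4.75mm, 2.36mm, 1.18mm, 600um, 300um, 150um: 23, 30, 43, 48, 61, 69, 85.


FM = sum(cumulative % retained) / 100
= 359 / 100
= 3.59

3.59


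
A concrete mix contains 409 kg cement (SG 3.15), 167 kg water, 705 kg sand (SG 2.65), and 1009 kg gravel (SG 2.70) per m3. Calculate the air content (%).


Vol cement = 409 / (3.15 * 1000) = 0.129841 m3
Vol water = 167 / 1000 = 0.167 m3
Vol sand = 705 / (2.65 * 1000) = 0.266038 m3
Vol gravel = 1009 / (2.70 * 1000) = 0.373704 m3
Total solid + water volume = 0.936583 m3
Air = (1 - 0.936583) * 100 = 6.34%

6.34


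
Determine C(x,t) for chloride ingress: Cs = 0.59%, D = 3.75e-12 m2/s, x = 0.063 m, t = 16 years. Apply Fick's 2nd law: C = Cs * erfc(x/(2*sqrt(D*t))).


t_seconds = 16 * 365.25 * 24 * 3600 = 504921600.0 s
arg = 0.063 / (2 * sqrt(3.75e-12 * 504921600.0))
= 0.7239
erfc(0.7239) = 0.3059
C = 0.59 * 0.3059 = 0.1805%

0.1805


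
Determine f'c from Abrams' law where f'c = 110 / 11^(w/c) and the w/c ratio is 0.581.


f'c = 110 / 11^0.581
= 110 / 4.028
= 27.31 MPa

27.31


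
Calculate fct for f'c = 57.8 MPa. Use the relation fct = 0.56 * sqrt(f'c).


fct = 0.56 * sqrt(57.8)
= 0.56 * 7.603
= 4.257 MPa

4.257


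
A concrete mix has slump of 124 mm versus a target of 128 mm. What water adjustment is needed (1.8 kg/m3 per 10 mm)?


Difference = 128 - 124 = 4 mm
Water adjustment = 4 * 1.8 / 10 = 0.7 kg/m3

0.7


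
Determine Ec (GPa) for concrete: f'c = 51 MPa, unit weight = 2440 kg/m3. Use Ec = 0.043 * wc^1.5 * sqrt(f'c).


Ec = 0.043 * 2440^1.5 * sqrt(51) / 1000
= 37.01 GPa

37.01


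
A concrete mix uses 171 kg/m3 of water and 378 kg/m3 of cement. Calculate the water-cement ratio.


w/c = water / cement
w/c = 171 / 378 = 0.452

0.452


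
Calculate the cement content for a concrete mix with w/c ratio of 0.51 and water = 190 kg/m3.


Cement = water / (w/c)
= 190 / 0.51
= 372.5 kg/m3

372.5


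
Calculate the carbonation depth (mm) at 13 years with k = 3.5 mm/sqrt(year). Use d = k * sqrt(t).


depth = k * sqrt(t)
= 3.5 * sqrt(13)
= 12.62 mm

12.62


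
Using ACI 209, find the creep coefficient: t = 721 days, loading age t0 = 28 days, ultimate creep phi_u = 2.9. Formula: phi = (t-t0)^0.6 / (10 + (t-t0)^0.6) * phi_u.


dt = 721 - 28 = 693
phi = 693^0.6 / (10 + 693^0.6) * 2.9
= 2.422

2.422


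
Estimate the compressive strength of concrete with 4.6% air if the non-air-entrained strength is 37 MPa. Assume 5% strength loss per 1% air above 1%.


Strength loss = (4.6 - 1) * 5 = 18.0%
f'c = 37 * (1 - 18.0/100)
= 30.34 MPa

30.34


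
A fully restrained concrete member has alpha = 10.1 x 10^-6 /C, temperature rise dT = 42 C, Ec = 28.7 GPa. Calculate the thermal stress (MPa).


sigma = alpha * dT * Ec
= 10.1e-6 * 42 * 28.7 * 1000
= 12.175 MPa

12.175


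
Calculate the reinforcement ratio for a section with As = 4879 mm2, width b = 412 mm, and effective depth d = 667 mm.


rho = As / (b * d)
= 4879 / (412 * 667)
= 0.0178

0.0178


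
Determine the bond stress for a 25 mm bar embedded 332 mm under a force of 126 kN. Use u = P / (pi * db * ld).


u = P / (pi * db * ld)
= 126 * 1000 / (pi * 25 * 332)
= 4.832 MPa

4.832


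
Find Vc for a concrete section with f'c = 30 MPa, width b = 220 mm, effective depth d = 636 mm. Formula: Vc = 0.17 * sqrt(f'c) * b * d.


Vc = 0.17 * sqrt(30) * 220 * 636 / 1000
= 130.28 kN

130.28


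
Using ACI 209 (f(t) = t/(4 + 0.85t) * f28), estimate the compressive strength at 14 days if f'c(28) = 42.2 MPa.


f(14) = 14 / (4 + 0.85 * 14) * 42.2
= 14 / 15.9 * 42.2
= 37.16 MPa

37.16


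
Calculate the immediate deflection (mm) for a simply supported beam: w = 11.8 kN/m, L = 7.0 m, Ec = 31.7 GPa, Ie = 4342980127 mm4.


Convert: L = 7.0 m = 7000 mm, Ec = 31.7 GPa = 31700 MPa
delta = 5 * 11.8 * 7000^4 / (384 * 31700 * 4342980127)
= 2.68 mm

2.68


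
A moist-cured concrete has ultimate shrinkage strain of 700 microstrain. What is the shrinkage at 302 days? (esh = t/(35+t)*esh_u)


esh(302) = 302 / (35 + 302) * 700
= 302 / 337 * 700
= 627.3 microstrain

627.3


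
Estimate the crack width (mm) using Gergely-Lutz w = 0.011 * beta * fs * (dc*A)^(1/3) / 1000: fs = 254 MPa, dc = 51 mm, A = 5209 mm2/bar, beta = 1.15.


w = 0.011 * beta * fs * (dc * A)^(1/3) / 1000
= 0.011 * 1.15 * 254 * (51 * 5209)^(1/3) / 1000
= 0.207 mm

0.207


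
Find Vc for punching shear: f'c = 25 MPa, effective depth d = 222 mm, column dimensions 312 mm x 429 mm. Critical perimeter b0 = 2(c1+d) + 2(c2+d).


b0 = 2*(312 + 222) + 2*(429 + 222) = 2370 mm
Vc = 0.33 * sqrt(25) * 2370 * 222 / 1000
= 868.13 kN

868.13


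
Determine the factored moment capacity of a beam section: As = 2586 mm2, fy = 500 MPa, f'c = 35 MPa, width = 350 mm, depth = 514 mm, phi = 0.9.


a = As * fy / (0.85 * f'c * b)
= 2586 * 500 / (0.85 * 35 * 350)
= 124.1777 mm
Mn = As * fy * (d - a/2) / 10^6
= 584.3211 kN-m
phi*Mn = 0.9 * 584.3211 = 525.89 kN-m

525.89


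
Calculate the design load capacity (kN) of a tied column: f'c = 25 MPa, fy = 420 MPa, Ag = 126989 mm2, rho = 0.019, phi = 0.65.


Ast = rho * Ag = 0.019 * 126989 = 2412.791 mm2
phi*Pn = 0.65 * 0.80 * (0.85 * 25 * (126989 - 2412.791) + 420 * 2412.791) / 1000
= 1903.52 kN

1903.52


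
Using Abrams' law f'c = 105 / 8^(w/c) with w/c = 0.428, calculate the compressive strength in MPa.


f'c = 105 / 8^0.428
= 105 / 2.435
= 43.12 MPa

43.12


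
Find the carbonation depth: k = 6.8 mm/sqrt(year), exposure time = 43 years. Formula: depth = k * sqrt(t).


depth = k * sqrt(t)
= 6.8 * sqrt(43)
= 44.59 mm

44.59


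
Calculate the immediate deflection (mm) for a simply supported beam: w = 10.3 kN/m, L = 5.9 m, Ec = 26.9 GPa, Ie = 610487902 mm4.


Convert: L = 5.9 m = 5900 mm, Ec = 26.9 GPa = 26900 MPa
delta = 5 * 10.3 * 5900^4 / (384 * 26900 * 610487902)
= 9.9 mm

9.9


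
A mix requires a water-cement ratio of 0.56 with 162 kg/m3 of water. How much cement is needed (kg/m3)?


Cement = water / (w/c)
= 162 / 0.56
= 289.3 kg/m3

289.3


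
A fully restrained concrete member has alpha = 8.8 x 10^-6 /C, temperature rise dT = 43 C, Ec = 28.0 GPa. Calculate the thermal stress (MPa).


sigma = alpha * dT * Ec
= 8.8e-6 * 43 * 28.0 * 1000
= 10.595 MPa

10.595


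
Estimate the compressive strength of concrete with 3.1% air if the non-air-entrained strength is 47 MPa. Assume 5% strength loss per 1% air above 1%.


Strength loss = (3.1 - 1) * 5 = 10.5%
f'c = 47 * (1 - 10.5/100)
= 42.06 MPa

42.06


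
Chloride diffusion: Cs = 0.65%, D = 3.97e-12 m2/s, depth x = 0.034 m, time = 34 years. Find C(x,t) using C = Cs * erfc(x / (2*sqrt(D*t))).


t_seconds = 34 * 365.25 * 24 * 3600 = 1072958400.0 s
arg = 0.034 / (2 * sqrt(3.97e-12 * 1072958400.0))
= 0.2605
erfc(0.2605) = 0.7126
C = 0.65 * 0.7126 = 0.4632%

0.4632


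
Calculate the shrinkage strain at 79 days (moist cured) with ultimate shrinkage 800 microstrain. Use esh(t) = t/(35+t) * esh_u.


esh(79) = 79 / (35 + 79) * 800
= 79 / 114 * 800
= 554.4 microstrain

554.4


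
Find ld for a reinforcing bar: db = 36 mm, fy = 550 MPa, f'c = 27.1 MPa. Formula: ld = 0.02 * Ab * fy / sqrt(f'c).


Ab = pi * 36^2 / 4 = 1017.876 mm2
ld = 0.02 * 1017.876 * 550 / sqrt(27.1)
= 2150.8 mm

2150.8


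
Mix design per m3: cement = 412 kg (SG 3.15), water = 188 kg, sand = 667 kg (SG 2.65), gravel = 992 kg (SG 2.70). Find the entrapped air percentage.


Vol cement = 412 / (3.15 * 1000) = 0.130794 m3
Vol water = 188 / 1000 = 0.188 m3
Vol sand = 667 / (2.65 * 1000) = 0.251698 m3
Vol gravel = 992 / (2.70 * 1000) = 0.367407 m3
Total solid + water volume = 0.937899 m3
Air = (1 - 0.937899) * 100 = 6.21%

6.21


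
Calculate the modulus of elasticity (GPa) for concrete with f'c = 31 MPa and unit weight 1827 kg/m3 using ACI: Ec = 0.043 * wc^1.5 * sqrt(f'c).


Ec = 0.043 * 1827^1.5 * sqrt(31) / 1000
= 18.7 GPa

18.7


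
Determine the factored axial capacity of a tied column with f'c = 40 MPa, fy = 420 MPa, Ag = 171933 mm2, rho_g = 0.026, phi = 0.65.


Ast = rho * Ag = 0.026 * 171933 = 4470.258 mm2
phi*Pn = 0.65 * 0.80 * (0.85 * 40 * (171933 - 4470.258) + 420 * 4470.258) / 1000
= 3937.05 kN

3937.05


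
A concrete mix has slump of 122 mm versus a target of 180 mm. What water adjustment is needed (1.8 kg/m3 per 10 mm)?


Difference = 180 - 122 = 58 mm
Water adjustment = 58 * 1.8 / 10 = 10.4 kg/m3

10.4


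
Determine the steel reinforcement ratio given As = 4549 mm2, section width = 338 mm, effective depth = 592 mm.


rho = As / (b * d)
= 4549 / (338 * 592)
= 0.0227

0.0227


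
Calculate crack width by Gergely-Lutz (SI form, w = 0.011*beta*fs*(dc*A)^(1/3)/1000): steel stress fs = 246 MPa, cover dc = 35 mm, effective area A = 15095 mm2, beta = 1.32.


w = 0.011 * beta * fs * (dc * A)^(1/3) / 1000
= 0.011 * 1.32 * 246 * (35 * 15095)^(1/3) / 1000
= 0.289 mm

0.289


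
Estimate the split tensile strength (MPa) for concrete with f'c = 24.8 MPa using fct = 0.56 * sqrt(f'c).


fct = 0.56 * sqrt(24.8)
= 0.56 * 4.98
= 2.789 MPa

2.789


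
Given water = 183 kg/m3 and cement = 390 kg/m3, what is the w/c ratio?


w/c = water / cement
w/c = 183 / 390 = 0.469

0.469


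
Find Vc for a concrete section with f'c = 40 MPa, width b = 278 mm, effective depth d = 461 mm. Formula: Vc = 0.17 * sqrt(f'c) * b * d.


Vc = 0.17 * sqrt(40) * 278 * 461 / 1000
= 137.79 kN

137.79


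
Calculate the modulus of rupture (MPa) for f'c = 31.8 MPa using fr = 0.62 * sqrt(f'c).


fr = 0.62 * sqrt(31.8)
= 3.496 MPa

3.496


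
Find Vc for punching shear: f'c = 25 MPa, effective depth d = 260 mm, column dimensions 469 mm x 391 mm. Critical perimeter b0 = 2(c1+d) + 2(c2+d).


b0 = 2*(469 + 260) + 2*(391 + 260) = 2760 mm
Vc = 0.33 * sqrt(25) * 2760 * 260 / 1000
= 1184.04 kN

1184.04


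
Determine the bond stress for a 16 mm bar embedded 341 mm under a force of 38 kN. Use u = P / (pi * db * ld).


u = P / (pi * db * ld)
= 38 * 1000 / (pi * 16 * 341)
= 2.217 MPa

2.217


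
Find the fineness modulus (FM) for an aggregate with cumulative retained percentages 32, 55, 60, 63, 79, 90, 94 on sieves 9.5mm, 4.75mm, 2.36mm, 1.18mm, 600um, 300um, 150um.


FM = sum(cumulative % retained) / 100
= 473 / 100
= 4.73

4.73


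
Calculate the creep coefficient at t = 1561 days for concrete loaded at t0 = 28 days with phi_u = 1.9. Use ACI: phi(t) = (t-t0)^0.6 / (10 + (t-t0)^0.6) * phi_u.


dt = 1561 - 28 = 1533
phi = 1533^0.6 / (10 + 1533^0.6) * 1.9
= 1.692

1.692


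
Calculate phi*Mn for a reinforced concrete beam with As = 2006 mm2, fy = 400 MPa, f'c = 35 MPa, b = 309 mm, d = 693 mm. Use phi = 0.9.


a = As * fy / (0.85 * f'c * b)
= 2006 * 400 / (0.85 * 35 * 309)
= 87.2862 mm
Mn = As * fy * (d - a/2) / 10^6
= 521.044 kN-m
phi*Mn = 0.9 * 521.044 = 468.94 kN-m

468.94


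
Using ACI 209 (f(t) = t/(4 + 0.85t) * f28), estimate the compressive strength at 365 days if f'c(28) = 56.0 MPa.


f(365) = 365 / (4 + 0.85 * 365) * 56.0
= 365 / 314.25 * 56.0
= 65.04 MPa

65.04


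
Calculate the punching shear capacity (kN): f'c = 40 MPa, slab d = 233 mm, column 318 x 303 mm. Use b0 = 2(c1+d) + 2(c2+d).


b0 = 2*(318 + 233) + 2*(303 + 233) = 2174 mm
Vc = 0.33 * sqrt(40) * 2174 * 233 / 1000
= 1057.21 kN

1057.21


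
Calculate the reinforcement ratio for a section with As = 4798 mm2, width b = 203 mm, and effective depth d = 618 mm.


rho = As / (b * d)
= 4798 / (203 * 618)
= 0.0382

0.0382


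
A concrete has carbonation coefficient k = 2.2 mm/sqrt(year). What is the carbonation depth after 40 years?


depth = k * sqrt(t)
= 2.2 * sqrt(40)
= 13.91 mm

13.91


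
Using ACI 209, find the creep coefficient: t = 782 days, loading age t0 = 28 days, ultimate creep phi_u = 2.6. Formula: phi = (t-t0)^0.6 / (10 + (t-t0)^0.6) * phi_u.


dt = 782 - 28 = 754
phi = 754^0.6 / (10 + 754^0.6) * 2.6
= 2.189

2.189


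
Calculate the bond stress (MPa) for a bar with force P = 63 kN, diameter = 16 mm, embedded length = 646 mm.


u = P / (pi * db * ld)
= 63 * 1000 / (pi * 16 * 646)
= 1.94 MPa

1.94


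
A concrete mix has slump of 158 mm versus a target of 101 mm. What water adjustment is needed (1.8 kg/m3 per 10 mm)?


Difference = 101 - 158 = -57 mm
Water adjustment = -57 * 1.8 / 10 = -10.3 kg/m3

-10.3


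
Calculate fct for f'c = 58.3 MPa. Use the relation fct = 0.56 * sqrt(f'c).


fct = 0.56 * sqrt(58.3)
= 0.56 * 7.635
= 4.276 MPa

4.276


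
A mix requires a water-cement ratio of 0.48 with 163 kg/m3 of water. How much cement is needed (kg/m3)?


Cement = water / (w/c)
= 163 / 0.48
= 339.6 kg/m3

339.6


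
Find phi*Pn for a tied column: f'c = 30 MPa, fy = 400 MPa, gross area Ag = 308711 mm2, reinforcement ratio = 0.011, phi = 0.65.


Ast = rho * Ag = 0.011 * 308711 = 3395.821 mm2
phi*Pn = 0.65 * 0.80 * (0.85 * 30 * (308711 - 3395.821) + 400 * 3395.821) / 1000
= 4754.81 kN

4754.81


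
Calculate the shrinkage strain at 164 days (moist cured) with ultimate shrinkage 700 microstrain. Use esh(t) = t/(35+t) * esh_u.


esh(164) = 164 / (35 + 164) * 700
= 164 / 199 * 700
= 576.9 microstrain

576.9


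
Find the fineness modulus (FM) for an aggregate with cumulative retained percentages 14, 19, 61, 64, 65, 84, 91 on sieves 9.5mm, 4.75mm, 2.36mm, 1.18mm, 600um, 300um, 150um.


FM = sum(cumulative % retained) / 100
= 398 / 100
= 3.98

3.98


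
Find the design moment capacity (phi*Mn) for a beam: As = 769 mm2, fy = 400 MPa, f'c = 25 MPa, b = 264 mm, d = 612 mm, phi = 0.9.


a = As * fy / (0.85 * f'c * b)
= 769 * 400 / (0.85 * 25 * 264)
= 54.8307 mm
Mn = As * fy * (d - a/2) / 10^6
= 179.8182 kN-m
phi*Mn = 0.9 * 179.8182 = 161.84 kN-m

161.84


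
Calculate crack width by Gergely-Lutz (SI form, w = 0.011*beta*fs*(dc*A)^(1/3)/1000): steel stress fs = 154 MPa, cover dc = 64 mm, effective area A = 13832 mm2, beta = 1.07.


w = 0.011 * beta * fs * (dc * A)^(1/3) / 1000
= 0.011 * 1.07 * 154 * (64 * 13832)^(1/3) / 1000
= 0.174 mm

0.174


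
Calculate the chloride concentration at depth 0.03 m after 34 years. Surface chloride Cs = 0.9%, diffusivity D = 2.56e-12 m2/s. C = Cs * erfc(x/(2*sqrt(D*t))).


t_seconds = 34 * 365.25 * 24 * 3600 = 1072958400.0 s
arg = 0.03 / (2 * sqrt(2.56e-12 * 1072958400.0))
= 0.2862
erfc(0.2862) = 0.6857
C = 0.9 * 0.6857 = 0.6171%

0.6171


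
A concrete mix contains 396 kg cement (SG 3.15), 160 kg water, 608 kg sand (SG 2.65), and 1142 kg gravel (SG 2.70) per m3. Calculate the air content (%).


Vol cement = 396 / (3.15 * 1000) = 0.125714 m3
Vol water = 160 / 1000 = 0.16 m3
Vol sand = 608 / (2.65 * 1000) = 0.229434 m3
Vol gravel = 1142 / (2.70 * 1000) = 0.422963 m3
Total solid + water volume = 0.938111 m3
Air = (1 - 0.938111) * 100 = 6.19%

6.19


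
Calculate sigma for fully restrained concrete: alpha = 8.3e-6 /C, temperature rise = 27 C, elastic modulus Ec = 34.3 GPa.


sigma = alpha * dT * Ec
= 8.3e-6 * 27 * 34.3 * 1000
= 7.687 MPa

7.687


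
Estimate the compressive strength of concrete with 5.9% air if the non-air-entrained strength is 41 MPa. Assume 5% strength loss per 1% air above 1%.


Strength loss = (5.9 - 1) * 5 = 24.5%
f'c = 41 * (1 - 24.5/100)
= 30.96 MPa

30.96


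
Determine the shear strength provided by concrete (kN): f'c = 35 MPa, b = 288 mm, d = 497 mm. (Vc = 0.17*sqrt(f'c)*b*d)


Vc = 0.17 * sqrt(35) * 288 * 497 / 1000
= 143.96 kN

143.96


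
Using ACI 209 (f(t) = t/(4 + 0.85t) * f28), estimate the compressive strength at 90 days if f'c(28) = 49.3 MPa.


f(90) = 90 / (4 + 0.85 * 90) * 49.3
= 90 / 80.5 * 49.3
= 55.12 MPa

55.12


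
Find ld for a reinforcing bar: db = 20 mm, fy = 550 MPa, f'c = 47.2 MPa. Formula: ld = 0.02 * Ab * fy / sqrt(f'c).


Ab = pi * 20^2 / 4 = 314.159 mm2
ld = 0.02 * 314.159 * 550 / sqrt(47.2)
= 503.0 mm

503.0


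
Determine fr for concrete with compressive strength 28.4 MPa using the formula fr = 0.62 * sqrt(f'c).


fr = 0.62 * sqrt(28.4)
= 3.304 MPa

3.304


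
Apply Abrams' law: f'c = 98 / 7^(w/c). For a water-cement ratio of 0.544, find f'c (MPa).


f'c = 98 / 7^0.544
= 98 / 2.882
= 34.0 MPa

34.0


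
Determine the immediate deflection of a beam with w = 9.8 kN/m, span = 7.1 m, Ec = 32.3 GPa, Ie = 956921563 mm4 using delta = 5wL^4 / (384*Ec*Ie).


Convert: L = 7.1 m = 7100 mm, Ec = 32.3 GPa = 32300 MPa
delta = 5 * 9.8 * 7100^4 / (384 * 32300 * 956921563)
= 10.49 mm

10.49


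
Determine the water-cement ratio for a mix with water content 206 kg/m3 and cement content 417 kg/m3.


w/c = water / cement
w/c = 206 / 417 = 0.494

0.494


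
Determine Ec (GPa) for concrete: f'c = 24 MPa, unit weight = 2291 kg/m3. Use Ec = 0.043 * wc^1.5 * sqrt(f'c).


Ec = 0.043 * 2291^1.5 * sqrt(24) / 1000
= 23.1 GPa

23.1


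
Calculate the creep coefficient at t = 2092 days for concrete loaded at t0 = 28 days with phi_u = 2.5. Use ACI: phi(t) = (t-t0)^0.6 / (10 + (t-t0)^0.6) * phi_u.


dt = 2092 - 28 = 2064
phi = 2064^0.6 / (10 + 2064^0.6) * 2.5
= 2.267

2.267


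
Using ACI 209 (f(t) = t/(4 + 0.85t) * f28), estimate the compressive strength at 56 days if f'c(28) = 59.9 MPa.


f(56) = 56 / (4 + 0.85 * 56) * 59.9
= 56 / 51.6 * 59.9
= 65.01 MPa

65.01


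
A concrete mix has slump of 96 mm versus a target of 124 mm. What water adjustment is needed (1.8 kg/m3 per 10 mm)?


Difference = 124 - 96 = 28 mm
Water adjustment = 28 * 1.8 / 10 = 5.0 kg/m3

5.0


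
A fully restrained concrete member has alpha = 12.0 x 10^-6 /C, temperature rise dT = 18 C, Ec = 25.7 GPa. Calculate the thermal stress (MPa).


sigma = alpha * dT * Ec
= 12.0e-6 * 18 * 25.7 * 1000
= 5.551 MPa

5.551


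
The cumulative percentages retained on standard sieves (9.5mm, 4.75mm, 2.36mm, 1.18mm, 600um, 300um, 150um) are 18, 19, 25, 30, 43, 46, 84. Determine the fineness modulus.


FM = sum(cumulative % retained) / 100
= 265 / 100
= 2.65

2.65


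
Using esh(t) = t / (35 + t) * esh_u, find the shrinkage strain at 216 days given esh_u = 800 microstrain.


esh(216) = 216 / (35 + 216) * 800
= 216 / 251 * 800
= 688.4 microstrain

688.4


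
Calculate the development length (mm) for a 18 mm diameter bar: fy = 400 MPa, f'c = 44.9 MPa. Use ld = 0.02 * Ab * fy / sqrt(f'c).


Ab = pi * 18^2 / 4 = 254.469 mm2
ld = 0.02 * 254.469 * 400 / sqrt(44.9)
= 303.8 mm

303.8


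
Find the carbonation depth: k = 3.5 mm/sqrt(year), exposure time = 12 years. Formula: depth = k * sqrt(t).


depth = k * sqrt(t)
= 3.5 * sqrt(12)
= 12.12 mm

12.12


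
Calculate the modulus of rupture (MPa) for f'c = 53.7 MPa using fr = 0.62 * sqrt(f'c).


fr = 0.62 * sqrt(53.7)
= 4.543 MPa

4.543


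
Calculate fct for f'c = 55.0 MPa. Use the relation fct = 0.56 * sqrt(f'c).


fct = 0.56 * sqrt(55.0)
= 0.56 * 7.416
= 4.153 MPa

4.153


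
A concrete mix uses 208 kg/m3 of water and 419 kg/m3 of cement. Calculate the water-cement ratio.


w/c = water / cement
w/c = 208 / 419 = 0.496

0.496


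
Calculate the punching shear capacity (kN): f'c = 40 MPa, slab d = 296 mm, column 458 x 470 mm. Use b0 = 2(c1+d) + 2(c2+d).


b0 = 2*(458 + 296) + 2*(470 + 296) = 3040 mm
Vc = 0.33 * sqrt(40) * 3040 * 296 / 1000
= 1878.06 kN

1878.06


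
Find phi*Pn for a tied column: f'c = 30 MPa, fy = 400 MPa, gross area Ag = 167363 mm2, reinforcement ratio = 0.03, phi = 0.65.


Ast = rho * Ag = 0.03 * 167363 = 5020.89 mm2
phi*Pn = 0.65 * 0.80 * (0.85 * 30 * (167363 - 5020.89) + 400 * 5020.89) / 1000
= 3197.0 kN

3197.0


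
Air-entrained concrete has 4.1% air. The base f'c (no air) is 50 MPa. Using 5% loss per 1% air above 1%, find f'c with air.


Strength loss = (4.1 - 1) * 5 = 15.5%
f'c = 50 * (1 - 15.5/100)
= 42.25 MPa

42.25


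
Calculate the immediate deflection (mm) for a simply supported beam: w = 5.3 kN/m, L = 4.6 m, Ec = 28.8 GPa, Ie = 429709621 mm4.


Convert: L = 4.6 m = 4600 mm, Ec = 28.8 GPa = 28800 MPa
delta = 5 * 5.3 * 4600^4 / (384 * 28800 * 429709621)
= 2.5 mm

2.5


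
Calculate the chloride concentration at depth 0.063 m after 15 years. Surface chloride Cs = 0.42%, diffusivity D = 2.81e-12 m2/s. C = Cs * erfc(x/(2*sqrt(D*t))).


t_seconds = 15 * 365.25 * 24 * 3600 = 473364000.0 s
arg = 0.063 / (2 * sqrt(2.81e-12 * 473364000.0))
= 0.8637
erfc(0.8637) = 0.2219
C = 0.42 * 0.2219 = 0.0932%

0.0932


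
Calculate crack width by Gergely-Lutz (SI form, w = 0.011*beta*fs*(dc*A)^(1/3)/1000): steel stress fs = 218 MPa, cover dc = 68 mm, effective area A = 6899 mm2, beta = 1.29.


w = 0.011 * beta * fs * (dc * A)^(1/3) / 1000
= 0.011 * 1.29 * 218 * (68 * 6899)^(1/3) / 1000
= 0.24 mm

0.24


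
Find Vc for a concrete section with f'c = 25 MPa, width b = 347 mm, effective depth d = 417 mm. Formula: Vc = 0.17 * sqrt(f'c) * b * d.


Vc = 0.17 * sqrt(25) * 347 * 417 / 1000
= 122.99 kN

122.99


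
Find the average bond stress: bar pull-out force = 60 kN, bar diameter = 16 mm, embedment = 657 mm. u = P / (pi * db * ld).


u = P / (pi * db * ld)
= 60 * 1000 / (pi * 16 * 657)
= 1.817 MPa

1.817


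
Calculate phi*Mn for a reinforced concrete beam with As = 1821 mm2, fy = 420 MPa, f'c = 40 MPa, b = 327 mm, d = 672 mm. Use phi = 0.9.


a = As * fy / (0.85 * f'c * b)
= 1821 * 420 / (0.85 * 40 * 327)
= 68.7911 mm
Mn = As * fy * (d - a/2) / 10^6
= 487.6526 kN-m
phi*Mn = 0.9 * 487.6526 = 438.89 kN-m

438.89


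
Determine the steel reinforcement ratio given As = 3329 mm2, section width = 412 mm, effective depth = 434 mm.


rho = As / (b * d)
= 3329 / (412 * 434)
= 0.0186

0.0186


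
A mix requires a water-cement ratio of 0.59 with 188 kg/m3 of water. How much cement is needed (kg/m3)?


Cement = water / (w/c)
= 188 / 0.59
= 318.6 kg/m3

318.6


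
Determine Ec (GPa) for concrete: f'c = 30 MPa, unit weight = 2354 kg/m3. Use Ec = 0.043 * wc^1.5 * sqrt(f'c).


Ec = 0.043 * 2354^1.5 * sqrt(30) / 1000
= 26.9 GPa

26.9


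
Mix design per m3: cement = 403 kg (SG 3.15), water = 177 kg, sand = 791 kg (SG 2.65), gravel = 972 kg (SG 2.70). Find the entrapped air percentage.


Vol cement = 403 / (3.15 * 1000) = 0.127937 m3
Vol water = 177 / 1000 = 0.177 m3
Vol sand = 791 / (2.65 * 1000) = 0.298491 m3
Vol gravel = 972 / (2.70 * 1000) = 0.36 m3
Total solid + water volume = 0.963427 m3
Air = (1 - 0.963427) * 100 = 3.66%

3.66


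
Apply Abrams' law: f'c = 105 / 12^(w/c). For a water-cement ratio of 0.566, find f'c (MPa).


f'c = 105 / 12^0.566
= 105 / 4.081
= 25.73 MPa

25.73


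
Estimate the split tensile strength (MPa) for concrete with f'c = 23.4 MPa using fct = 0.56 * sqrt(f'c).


fct = 0.56 * sqrt(23.4)
= 0.56 * 4.837
= 2.709 MPa

2.709


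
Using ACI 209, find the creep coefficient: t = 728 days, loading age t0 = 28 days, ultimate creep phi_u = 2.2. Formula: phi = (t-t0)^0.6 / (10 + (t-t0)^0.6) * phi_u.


dt = 728 - 28 = 700
phi = 700^0.6 / (10 + 700^0.6) * 2.2
= 1.839

1.839


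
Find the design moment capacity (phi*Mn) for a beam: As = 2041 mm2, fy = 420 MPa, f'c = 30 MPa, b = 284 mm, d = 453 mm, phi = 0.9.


a = As * fy / (0.85 * f'c * b)
= 2041 * 420 / (0.85 * 30 * 284)
= 118.3679 mm
Mn = As * fy * (d - a/2) / 10^6
= 337.587 kN-m
phi*Mn = 0.9 * 337.587 = 303.83 kN-m

303.83


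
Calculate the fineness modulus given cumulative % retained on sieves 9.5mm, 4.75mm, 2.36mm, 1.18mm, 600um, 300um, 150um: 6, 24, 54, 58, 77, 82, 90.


FM = sum(cumulative % retained) / 100
= 391 / 100
= 3.91

3.91


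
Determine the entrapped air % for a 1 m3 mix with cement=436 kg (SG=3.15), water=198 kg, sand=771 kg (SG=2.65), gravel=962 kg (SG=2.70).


Vol cement = 436 / (3.15 * 1000) = 0.138413 m3
Vol water = 198 / 1000 = 0.198 m3
Vol sand = 771 / (2.65 * 1000) = 0.290943 m3
Vol gravel = 962 / (2.70 * 1000) = 0.356296 m3
Total solid + water volume = 0.983652 m3
Air = (1 - 0.983652) * 100 = 1.63%

1.63


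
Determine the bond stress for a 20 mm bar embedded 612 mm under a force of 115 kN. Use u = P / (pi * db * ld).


u = P / (pi * db * ld)
= 115 * 1000 / (pi * 20 * 612)
= 2.991 MPa

2.991


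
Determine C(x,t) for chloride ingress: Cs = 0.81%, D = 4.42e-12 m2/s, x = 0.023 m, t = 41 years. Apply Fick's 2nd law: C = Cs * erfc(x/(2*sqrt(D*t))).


t_seconds = 41 * 365.25 * 24 * 3600 = 1293861600.0 s
arg = 0.023 / (2 * sqrt(4.42e-12 * 1293861600.0))
= 0.1521
erfc(0.1521) = 0.8297
C = 0.81 * 0.8297 = 0.6721%

0.6721


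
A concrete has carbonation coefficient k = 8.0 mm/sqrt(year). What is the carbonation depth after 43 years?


depth = k * sqrt(t)
= 8.0 * sqrt(43)
= 52.46 mm

52.46


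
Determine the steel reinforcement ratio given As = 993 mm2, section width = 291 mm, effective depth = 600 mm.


rho = As / (b * d)
= 993 / (291 * 600)
= 0.0057

0.0057


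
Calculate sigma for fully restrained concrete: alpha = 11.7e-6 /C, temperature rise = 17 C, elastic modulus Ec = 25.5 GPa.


sigma = alpha * dT * Ec
= 11.7e-6 * 17 * 25.5 * 1000
= 5.072 MPa

5.072


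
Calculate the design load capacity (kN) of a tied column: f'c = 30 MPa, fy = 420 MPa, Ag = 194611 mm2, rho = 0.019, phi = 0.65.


Ast = rho * Ag = 0.019 * 194611 = 3697.609 mm2
phi*Pn = 0.65 * 0.80 * (0.85 * 30 * (194611 - 3697.609) + 420 * 3697.609) / 1000
= 3339.07 kN

3339.07


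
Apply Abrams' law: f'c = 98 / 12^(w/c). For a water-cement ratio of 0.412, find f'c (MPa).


f'c = 98 / 12^0.412
= 98 / 2.784
= 35.2 MPa

35.2


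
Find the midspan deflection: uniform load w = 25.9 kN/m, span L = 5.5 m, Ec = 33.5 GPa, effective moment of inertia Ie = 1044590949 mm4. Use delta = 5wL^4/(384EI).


Convert: L = 5.5 m = 5500 mm, Ec = 33.5 GPa = 33500 MPa
delta = 5 * 25.9 * 5500^4 / (384 * 33500 * 1044590949)
= 8.82 mm

8.82


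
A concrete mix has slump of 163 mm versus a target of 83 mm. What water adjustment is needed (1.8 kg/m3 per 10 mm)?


Difference = 83 - 163 = -80 mm
Water adjustment = -80 * 1.8 / 10 = -14.4 kg/m3

-14.4


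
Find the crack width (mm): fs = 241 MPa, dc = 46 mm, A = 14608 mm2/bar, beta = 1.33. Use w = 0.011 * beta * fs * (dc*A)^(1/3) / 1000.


w = 0.011 * beta * fs * (dc * A)^(1/3) / 1000
= 0.011 * 1.33 * 241 * (46 * 14608)^(1/3) / 1000
= 0.309 mm

0.309


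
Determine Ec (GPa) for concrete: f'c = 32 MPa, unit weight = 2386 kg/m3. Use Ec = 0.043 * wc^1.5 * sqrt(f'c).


Ec = 0.043 * 2386^1.5 * sqrt(32) / 1000
= 28.35 GPa

28.35


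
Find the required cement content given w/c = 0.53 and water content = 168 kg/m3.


Cement = water / (w/c)
= 168 / 0.53
= 317.0 kg/m3

317.0


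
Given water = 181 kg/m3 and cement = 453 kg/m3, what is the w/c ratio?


w/c = water / cement
w/c = 181 / 453 = 0.4

0.4


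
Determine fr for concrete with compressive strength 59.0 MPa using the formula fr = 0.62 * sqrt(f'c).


fr = 0.62 * sqrt(59.0)
= 4.762 MPa

4.762


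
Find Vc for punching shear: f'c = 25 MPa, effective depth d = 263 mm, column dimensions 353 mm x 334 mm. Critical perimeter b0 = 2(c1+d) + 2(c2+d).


b0 = 2*(353 + 263) + 2*(334 + 263) = 2426 mm
Vc = 0.33 * sqrt(25) * 2426 * 263 / 1000
= 1052.76 kN

1052.76


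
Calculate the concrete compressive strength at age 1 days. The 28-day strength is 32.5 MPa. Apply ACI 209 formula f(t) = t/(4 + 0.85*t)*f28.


f(1) = 1 / (4 + 0.85 * 1) * 32.5
= 1 / 4.85 * 32.5
= 6.7 MPa

6.7


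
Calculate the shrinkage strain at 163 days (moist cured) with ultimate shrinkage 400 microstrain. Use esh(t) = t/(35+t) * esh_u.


esh(163) = 163 / (35 + 163) * 400
= 163 / 198 * 400
= 329.3 microstrain

329.3


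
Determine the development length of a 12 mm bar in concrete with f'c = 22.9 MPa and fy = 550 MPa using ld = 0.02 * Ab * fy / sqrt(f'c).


Ab = pi * 12^2 / 4 = 113.097 mm2
ld = 0.02 * 113.097 * 550 / sqrt(22.9)
= 260.0 mm

260.0


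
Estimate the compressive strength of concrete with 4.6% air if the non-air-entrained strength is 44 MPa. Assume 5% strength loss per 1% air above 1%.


Strength loss = (4.6 - 1) * 5 = 18.0%
f'c = 44 * (1 - 18.0/100)
= 36.08 MPa

36.08


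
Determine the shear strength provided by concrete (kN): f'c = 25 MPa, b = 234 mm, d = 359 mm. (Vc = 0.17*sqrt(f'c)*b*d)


Vc = 0.17 * sqrt(25) * 234 * 359 / 1000
= 71.41 kN

71.41


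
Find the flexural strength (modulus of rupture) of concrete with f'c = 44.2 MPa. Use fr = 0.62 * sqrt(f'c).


fr = 0.62 * sqrt(44.2)
= 4.122 MPa

4.122


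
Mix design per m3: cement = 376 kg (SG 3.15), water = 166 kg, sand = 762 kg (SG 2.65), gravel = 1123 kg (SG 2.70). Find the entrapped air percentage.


Vol cement = 376 / (3.15 * 1000) = 0.119365 m3
Vol water = 166 / 1000 = 0.166 m3
Vol sand = 762 / (2.65 * 1000) = 0.287547 m3
Vol gravel = 1123 / (2.70 * 1000) = 0.415926 m3
Total solid + water volume = 0.988838 m3
Air = (1 - 0.988838) * 100 = 1.12%

1.12


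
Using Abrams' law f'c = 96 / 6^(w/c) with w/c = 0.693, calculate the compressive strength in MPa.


f'c = 96 / 6^0.693
= 96 / 3.461
= 27.73 MPa

27.73


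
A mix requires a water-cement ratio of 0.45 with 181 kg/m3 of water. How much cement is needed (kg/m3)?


Cement = water / (w/c)
= 181 / 0.45
= 402.2 kg/m3

402.2


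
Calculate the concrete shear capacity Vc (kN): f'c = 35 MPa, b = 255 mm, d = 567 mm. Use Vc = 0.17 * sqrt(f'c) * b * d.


Vc = 0.17 * sqrt(35) * 255 * 567 / 1000
= 145.41 kN

145.41


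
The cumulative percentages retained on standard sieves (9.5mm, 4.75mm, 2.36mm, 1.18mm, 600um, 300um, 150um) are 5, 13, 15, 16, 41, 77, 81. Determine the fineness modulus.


FM = sum(cumulative % retained) / 100
= 248 / 100
= 2.48

2.48


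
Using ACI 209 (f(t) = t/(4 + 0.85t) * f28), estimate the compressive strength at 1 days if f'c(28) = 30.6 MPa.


f(1) = 1 / (4 + 0.85 * 1) * 30.6
= 1 / 4.85 * 30.6
= 6.31 MPa

6.31


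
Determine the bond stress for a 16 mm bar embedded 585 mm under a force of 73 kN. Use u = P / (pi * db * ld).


u = P / (pi * db * ld)
= 73 * 1000 / (pi * 16 * 585)
= 2.483 MPa

2.483


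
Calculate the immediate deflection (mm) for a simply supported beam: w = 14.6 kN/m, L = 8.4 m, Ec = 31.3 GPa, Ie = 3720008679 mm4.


Convert: L = 8.4 m = 8400 mm, Ec = 31.3 GPa = 31300 MPa
delta = 5 * 14.6 * 8400^4 / (384 * 31300 * 3720008679)
= 8.13 mm

8.13


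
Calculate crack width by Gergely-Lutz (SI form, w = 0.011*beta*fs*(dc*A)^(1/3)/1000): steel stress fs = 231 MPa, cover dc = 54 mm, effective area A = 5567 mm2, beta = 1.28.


w = 0.011 * beta * fs * (dc * A)^(1/3) / 1000
= 0.011 * 1.28 * 231 * (54 * 5567)^(1/3) / 1000
= 0.218 mm

0.218


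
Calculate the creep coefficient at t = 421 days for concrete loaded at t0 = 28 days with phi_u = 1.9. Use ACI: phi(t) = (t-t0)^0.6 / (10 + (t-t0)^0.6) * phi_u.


dt = 421 - 28 = 393
phi = 393^0.6 / (10 + 393^0.6) * 1.9
= 1.487

1.487


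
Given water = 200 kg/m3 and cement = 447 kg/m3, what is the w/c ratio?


w/c = water / cement
w/c = 200 / 447 = 0.447

0.447


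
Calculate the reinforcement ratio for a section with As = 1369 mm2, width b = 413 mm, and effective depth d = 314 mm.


rho = As / (b * d)
= 1369 / (413 * 314)
= 0.0106

0.0106


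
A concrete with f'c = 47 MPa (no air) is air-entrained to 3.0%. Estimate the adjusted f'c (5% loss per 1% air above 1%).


Strength loss = (3.0 - 1) * 5 = 10.0%
f'c = 47 * (1 - 10.0/100)
= 42.3 MPa

42.3


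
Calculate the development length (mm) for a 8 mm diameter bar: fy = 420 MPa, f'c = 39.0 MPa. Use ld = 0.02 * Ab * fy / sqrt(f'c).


Ab = pi * 8^2 / 4 = 50.265 mm2
ld = 0.02 * 50.265 * 420 / sqrt(39.0)
= 67.6 mm

67.6


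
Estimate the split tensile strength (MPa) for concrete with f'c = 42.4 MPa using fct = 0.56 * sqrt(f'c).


fct = 0.56 * sqrt(42.4)
= 0.56 * 6.512
= 3.646 MPa

3.646


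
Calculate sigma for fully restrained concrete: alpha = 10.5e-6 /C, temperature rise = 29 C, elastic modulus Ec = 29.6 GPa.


sigma = alpha * dT * Ec
= 10.5e-6 * 29 * 29.6 * 1000
= 9.013 MPa

9.013


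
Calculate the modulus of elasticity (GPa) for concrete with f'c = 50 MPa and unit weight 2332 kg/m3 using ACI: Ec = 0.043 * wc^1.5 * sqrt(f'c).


Ec = 0.043 * 2332^1.5 * sqrt(50) / 1000
= 34.24 GPa

34.24


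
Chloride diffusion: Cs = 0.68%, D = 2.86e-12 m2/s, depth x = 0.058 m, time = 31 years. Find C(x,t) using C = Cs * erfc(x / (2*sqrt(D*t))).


t_seconds = 31 * 365.25 * 24 * 3600 = 978285600.0 s
arg = 0.058 / (2 * sqrt(2.86e-12 * 978285600.0))
= 0.5483
erfc(0.5483) = 0.4381
C = 0.68 * 0.4381 = 0.2979%

0.2979
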